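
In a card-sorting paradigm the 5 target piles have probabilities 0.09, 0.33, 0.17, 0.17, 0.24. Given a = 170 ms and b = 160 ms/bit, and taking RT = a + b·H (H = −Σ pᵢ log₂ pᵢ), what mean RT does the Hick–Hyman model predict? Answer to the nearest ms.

523 ms

Entropy contributions −pᵢ log₂ pᵢ: 0.3127, 0.5278, 0.4346, 0.4346, 0.4941; sum H = 2.2038 bits.
RT = a + bH = 170 + 160·2.2038 = 522.61 ms.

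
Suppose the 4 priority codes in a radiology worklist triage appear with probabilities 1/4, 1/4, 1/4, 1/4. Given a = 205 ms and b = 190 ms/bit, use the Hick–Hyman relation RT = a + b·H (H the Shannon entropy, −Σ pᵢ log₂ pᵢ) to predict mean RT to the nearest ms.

Each term −pᵢ log₂ pᵢ: 0.25·2 + 0.25·2 + 0.25·2 + 0.25·2; summed, H = 2.000 bits.
Mean RT = a + bH = 205 + 190·2.000 = 585.00 ms.

585 ms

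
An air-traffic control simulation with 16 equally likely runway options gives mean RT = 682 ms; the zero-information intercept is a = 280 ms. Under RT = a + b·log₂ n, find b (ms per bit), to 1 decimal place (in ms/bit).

log₂(16) = 4 bits.
b = (RT − a)/log₂ n = (682 − 280) / 4 = 100.500 ms/bit.

100.5 ms/bit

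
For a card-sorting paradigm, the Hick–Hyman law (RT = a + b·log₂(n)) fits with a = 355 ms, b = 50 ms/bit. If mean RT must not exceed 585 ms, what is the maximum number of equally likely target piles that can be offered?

24

Set 355 + 50·log₂ n ≤ 585 → log₂ n ≤ (585 − 355)/50 = 4.6000.
So n ≤ 2^4.6000 = 24.251; the largest integer n is 24.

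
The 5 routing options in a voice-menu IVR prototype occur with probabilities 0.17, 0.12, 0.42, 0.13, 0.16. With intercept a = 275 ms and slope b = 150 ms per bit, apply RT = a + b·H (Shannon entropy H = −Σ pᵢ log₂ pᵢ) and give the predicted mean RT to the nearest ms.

Entropy contributions −pᵢ log₂ pᵢ: 0.4346, 0.3671, 0.5256, 0.3826, 0.4230; sum H = 2.1330 bits.
RT = a + bH = 275 + 150·2.1330 = 594.94 ms.

595 ms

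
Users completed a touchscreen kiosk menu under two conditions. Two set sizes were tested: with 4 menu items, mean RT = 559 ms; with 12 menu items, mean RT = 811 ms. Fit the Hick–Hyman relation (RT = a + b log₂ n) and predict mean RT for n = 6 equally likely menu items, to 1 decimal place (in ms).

With log₂ n on the abscissa the relation is linear; from the two conditions:
  b = (811 − 559) / (log₂ 12 − log₂ 4) = 252 / (3.5850 − 2) = 158.994 ms/bit
  a = 559 − 158.994 × 2 = 241.011 ms
Then RT(6) = 241.011 + 158.994 × log₂ 6 = 241.011 + 158.994 × 2.5850 ≈ 652.006 ms.

652.0 ms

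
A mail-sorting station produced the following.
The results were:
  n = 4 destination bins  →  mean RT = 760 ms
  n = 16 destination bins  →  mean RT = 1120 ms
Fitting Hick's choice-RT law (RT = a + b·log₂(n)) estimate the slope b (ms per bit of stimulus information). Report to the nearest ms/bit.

180 ms/bit

Slope: b = (1120 − 760) / (log₂ 16 − log₂ 4) = 360/2.0000 = 180 ms/bit.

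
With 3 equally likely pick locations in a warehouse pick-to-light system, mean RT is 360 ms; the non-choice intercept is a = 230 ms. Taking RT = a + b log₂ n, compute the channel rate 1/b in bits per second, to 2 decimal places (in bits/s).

b = (360 − 230)/log₂ 3 = 130/1.5850 = 82.021 ms per bit = 0.08202 s/bit; the reciprocal is 12.192 bits/s.

12.19 bits/s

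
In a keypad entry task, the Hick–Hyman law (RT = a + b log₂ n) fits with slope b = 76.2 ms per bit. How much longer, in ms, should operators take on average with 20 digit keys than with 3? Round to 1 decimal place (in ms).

The intercept a cancels: ΔRT = b·(log₂ n₂ − log₂ n₁) = b·log₂(n₂/n₁).
log₂(20) − log₂(3) = 4.3219 − 1.5850 = 2.7370.
ΔRT = 76.2 × 2.7370 = 208.557 ms.

208.6 ms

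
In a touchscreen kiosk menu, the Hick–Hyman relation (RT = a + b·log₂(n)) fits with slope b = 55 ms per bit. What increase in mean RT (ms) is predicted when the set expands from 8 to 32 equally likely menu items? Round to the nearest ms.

ΔRT = (a + b log₂ n₂) − (a + b log₂ n₁) = b·(log₂ n₂ − log₂ n₁).
log₂(32) − log₂(8) = log₂(32/8) = log₂(4) = 2.
ΔRT = 55 × 2.0000 = 110.000 ms.

110 ms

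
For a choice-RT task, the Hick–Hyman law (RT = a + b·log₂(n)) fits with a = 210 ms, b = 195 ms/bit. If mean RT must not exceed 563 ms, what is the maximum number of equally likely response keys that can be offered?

Information budget: (563 − 210)/195 = 1.8103 bits, so n ≤ 2^1.8103 = 3.507 → at most 3.

3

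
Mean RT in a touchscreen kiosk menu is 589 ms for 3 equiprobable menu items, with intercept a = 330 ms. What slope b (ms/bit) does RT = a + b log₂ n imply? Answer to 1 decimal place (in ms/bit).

log₂(3) = 1.5850 bits.
b = (RT − a)/log₂ n = (589 − 330) / 1.5850 = 163.411 ms/bit.

163.4 ms/bit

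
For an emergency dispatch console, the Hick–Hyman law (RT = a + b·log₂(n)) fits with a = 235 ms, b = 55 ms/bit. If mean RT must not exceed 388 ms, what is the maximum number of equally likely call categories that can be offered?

6

Information budget: (388 − 235)/55 = 2.7818 bits, so n ≤ 2^2.7818 = 6.877 → at most 6.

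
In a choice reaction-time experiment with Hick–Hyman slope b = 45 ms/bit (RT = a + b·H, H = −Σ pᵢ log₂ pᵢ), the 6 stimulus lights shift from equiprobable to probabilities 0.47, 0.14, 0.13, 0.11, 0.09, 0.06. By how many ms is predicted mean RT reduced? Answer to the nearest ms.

17 ms

The RT saving is b·ΔH. Equiprobable H₀ = log₂(6) = 2.5850 bits; with the given probabilities H = 2.1982 bits.
b·(H₀ − H) = 45 × (2.5850 − 2.1982) = 17.41 ms.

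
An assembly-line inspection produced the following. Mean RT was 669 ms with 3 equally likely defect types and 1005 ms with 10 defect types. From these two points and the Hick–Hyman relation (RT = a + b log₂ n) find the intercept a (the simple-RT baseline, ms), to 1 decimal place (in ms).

The slope on a log₂ axis is (1005 − 669) / (3.3219 − 1.5850) = 193.441 ms/bit.
Intercept: a = 669 − 193.441·log₂(3) = 362.404 ms.

362.4 ms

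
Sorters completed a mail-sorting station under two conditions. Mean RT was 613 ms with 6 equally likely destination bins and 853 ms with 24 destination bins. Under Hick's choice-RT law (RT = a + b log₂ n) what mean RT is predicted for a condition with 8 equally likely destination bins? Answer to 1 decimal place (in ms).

With log₂ n on the abscissa the relation is linear; from the two conditions:
  b = (853 − 613) / (log₂ 24 − log₂ 6) = 240 / (4.5850 − 2.5850) = 120.000 ms/bit
  a = 613 − 120.000 × 2.5850 = 302.804 ms
Then RT(8) = 302.804 + 120.000 × log₂ 8 = 302.804 + 120.000 × 3 ≈ 662.804 ms.

662.8 ms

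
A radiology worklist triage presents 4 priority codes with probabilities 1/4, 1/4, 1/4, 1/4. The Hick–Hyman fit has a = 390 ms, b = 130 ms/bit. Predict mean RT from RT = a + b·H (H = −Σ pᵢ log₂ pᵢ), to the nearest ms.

650 ms

H = −Σ pᵢ log₂ pᵢ = 0.25·2 + 0.25·2 + 0.25·2 + 0.25·2 = 2.000 bits.
RT = 390 + 130 × 2.000 = 650.00 ms.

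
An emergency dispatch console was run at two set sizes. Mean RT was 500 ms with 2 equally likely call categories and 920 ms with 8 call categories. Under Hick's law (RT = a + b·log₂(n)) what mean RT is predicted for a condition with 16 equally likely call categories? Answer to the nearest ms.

Fit slope and intercept:
  b = (920 − 500) / (log₂ 8 − log₂ 2) = 420 / (3 − 1) = 210 ms/bit
  a = 500 − 210 × 1 = 290 ms
Then RT(16) = 290 + 210 × log₂ 16 = 290 + 210 × 4 ≈ 1130.000 ms.

1130 ms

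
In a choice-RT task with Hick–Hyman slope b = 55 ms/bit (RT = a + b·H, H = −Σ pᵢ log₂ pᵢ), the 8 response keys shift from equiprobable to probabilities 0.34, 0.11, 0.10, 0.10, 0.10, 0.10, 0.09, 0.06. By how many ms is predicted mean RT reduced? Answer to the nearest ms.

Equiprobable entropy H₀ = log₂ 8 = 3.0000 bits.
Skewed entropy H = −Σ pᵢ log₂ pᵢ = 2.7644 bits.
ΔRT = b·(H₀ − H) = 55 × 0.2356 = 12.96 ms.

13 ms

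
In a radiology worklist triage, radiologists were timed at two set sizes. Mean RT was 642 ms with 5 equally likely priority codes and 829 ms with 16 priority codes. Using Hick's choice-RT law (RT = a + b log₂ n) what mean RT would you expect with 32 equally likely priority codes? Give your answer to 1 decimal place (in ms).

940.4 ms

Solve the two-equation system in a and b:
  b = (829 − 642) / (log₂ 16 − log₂ 5) = 187 / (4 − 2.3219) = 111.437 ms/bit
  a = 642 − 111.437 × 2.3219 = 383.250 ms
Then RT(32) = 383.250 + 111.437 × log₂ 32 = 383.250 + 111.437 × 5 ≈ 940.437 ms.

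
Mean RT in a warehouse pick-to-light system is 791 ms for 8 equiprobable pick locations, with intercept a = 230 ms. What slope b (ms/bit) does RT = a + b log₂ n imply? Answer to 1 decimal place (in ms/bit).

187.0 ms/bit

b = (791 − 230) / log₂(8) = 561 / 3 = 187.000 ms/bit.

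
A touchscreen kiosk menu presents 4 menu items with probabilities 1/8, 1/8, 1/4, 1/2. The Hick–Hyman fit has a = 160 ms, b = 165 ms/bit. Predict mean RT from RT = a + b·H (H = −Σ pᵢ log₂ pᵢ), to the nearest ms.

Each term −pᵢ log₂ pᵢ: 0.125·3 + 0.125·3 + 0.25·2 + 0.5·1; summed, H = 1.750 bits.
Mean RT = a + bH = 160 + 165·1.750 = 448.75 ms.

449 ms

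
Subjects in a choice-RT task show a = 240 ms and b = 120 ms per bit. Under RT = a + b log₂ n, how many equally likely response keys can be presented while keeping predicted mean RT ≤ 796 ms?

24

Set 240 + 120·log₂ n ≤ 796 → log₂ n ≤ (796 − 240)/120 = 4.6333.
So n ≤ 2^4.6333 = 24.818; the largest integer n is 24.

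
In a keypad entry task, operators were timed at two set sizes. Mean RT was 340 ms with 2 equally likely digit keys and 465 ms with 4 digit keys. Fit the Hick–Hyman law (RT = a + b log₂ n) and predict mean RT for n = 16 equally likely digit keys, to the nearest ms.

715 ms

Fit slope and intercept:
  b = (465 − 340) / (log₂ 4 − log₂ 2) = 125 / (2 − 1) = 125 ms/bit
  a = 340 − 125 × 1 = 215 ms
Then RT(16) = 215 + 125 × log₂ 16 = 215 + 125 × 4 ≈ 715.000 ms.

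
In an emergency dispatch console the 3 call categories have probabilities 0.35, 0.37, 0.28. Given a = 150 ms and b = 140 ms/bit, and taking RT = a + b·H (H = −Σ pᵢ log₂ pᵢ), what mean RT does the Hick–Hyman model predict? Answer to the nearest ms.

H = 0.35·log₂(1/0.35) + 0.37·log₂(1/0.37) + 0.28·log₂(1/0.28) = 1.5751 bits.
RT = 150 + 140 × 1.5751 = 370.51 ms.

371 ms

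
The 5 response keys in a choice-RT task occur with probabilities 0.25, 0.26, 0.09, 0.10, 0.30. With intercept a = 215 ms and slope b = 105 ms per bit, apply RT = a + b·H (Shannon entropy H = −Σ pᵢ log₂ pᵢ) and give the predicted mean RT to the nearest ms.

443 ms

Entropy contributions −pᵢ log₂ pᵢ: 0.5000, 0.5053, 0.3127, 0.3322, 0.5211; sum H = 2.1712 bits.
RT = a + bH = 215 + 105·2.1712 = 442.98 ms.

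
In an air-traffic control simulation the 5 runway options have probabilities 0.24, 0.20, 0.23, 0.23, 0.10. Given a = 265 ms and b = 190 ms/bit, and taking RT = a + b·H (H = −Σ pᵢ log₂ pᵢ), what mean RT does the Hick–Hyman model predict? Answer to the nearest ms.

Entropy contributions −pᵢ log₂ pᵢ: 0.4941, 0.4644, 0.4877, 0.4877, 0.3322; sum H = 2.2660 bits.
RT = a + bH = 265 + 190·2.2660 = 695.55 ms.

696 ms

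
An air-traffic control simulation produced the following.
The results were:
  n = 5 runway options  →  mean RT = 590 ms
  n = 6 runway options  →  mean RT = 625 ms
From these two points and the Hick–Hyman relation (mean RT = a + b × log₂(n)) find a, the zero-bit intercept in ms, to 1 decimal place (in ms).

281.0 ms

Slope: b = (625 − 590) / (log₂ 6 − log₂ 5) = 35/0.2630 = 133.062 ms/bit.
Intercept: a = 590 − 133.062·log₂(5) = 281.039 ms.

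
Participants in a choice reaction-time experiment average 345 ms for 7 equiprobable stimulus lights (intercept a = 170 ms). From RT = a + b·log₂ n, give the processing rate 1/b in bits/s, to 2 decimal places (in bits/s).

16.04 bits/s

Choice component = 345 − 170 = 175 ms over log₂(7) = 2.8074 bits.
b = 175 / 2.8074 = 62.336 ms/bit, so 1/b = 16.042 bits/s.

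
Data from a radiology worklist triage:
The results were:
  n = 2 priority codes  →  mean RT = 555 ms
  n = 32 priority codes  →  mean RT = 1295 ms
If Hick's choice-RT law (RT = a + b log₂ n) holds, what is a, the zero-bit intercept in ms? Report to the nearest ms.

Slope: b = (1295 − 555) / (log₂ 32 − log₂ 2) = 740/4.0000 = 185 ms/bit.
a = RT₁ − b·log₂ n₁ = 555 − 185 × 1 = 370.000 ms.

370 ms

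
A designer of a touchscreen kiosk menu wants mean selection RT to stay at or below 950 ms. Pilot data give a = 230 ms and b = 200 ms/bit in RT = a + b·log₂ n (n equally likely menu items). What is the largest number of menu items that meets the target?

12

200·log₂ n ≤ 950 − 230 = 720, giving log₂ n ≤ 3.6000 and n ≤ 12.126. The largest whole number is 12.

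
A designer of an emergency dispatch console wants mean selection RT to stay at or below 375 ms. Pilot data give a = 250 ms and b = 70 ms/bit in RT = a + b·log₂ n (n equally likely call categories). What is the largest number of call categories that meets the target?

Set 250 + 70·log₂ n ≤ 375 → log₂ n ≤ (375 − 250)/70 = 1.7857.
So n ≤ 2^1.7857 = 3.448; the largest integer n is 3.

3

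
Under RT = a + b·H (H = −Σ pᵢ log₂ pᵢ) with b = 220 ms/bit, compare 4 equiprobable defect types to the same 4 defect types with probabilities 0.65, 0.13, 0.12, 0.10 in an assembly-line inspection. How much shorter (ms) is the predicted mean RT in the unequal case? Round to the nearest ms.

Equiprobable entropy H₀ = log₂ 4 = 2.0000 bits.
Skewed entropy H = −Σ pᵢ log₂ pᵢ = 1.4859 bits.
ΔRT = b·(H₀ − H) = 220 × 0.5141 = 113.11 ms.

113 ms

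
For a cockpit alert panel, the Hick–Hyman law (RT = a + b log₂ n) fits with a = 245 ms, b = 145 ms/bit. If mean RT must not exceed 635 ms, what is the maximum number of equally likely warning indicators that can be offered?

6

145·log₂ n ≤ 635 − 245 = 390, giving log₂ n ≤ 2.6897 and n ≤ 6.452. The largest whole number is 6.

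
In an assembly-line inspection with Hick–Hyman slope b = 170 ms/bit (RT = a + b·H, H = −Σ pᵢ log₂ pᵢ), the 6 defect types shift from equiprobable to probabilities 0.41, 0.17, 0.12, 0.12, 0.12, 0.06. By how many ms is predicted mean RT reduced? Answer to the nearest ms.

Equiprobable entropy H₀ = log₂ 6 = 2.5850 bits.
Skewed entropy H = −Σ pᵢ log₂ pᵢ = 2.3067 bits.
ΔRT = b·(H₀ − H) = 170 × 0.2783 = 47.30 ms.

47 ms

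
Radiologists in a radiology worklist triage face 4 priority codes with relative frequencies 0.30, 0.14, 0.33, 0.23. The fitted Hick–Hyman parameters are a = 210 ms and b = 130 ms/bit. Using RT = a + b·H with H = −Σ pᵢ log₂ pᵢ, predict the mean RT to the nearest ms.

Entropy contributions −pᵢ log₂ pᵢ: 0.5211, 0.3971, 0.5278, 0.4877; sum H = 1.9337 bits.
RT = a + bH = 210 + 130·1.9337 = 461.38 ms.

461 ms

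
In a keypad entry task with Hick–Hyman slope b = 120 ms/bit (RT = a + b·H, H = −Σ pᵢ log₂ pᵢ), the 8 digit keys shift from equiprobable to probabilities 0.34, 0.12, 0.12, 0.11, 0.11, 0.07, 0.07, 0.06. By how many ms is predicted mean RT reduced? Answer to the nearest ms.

The RT saving is b·ΔH. Equiprobable H₀ = log₂(8) = 3.0000 bits; with the given probabilities H = 2.7445 bits.
b·(H₀ − H) = 120 × (3.0000 − 2.7445) = 30.66 ms.

31 ms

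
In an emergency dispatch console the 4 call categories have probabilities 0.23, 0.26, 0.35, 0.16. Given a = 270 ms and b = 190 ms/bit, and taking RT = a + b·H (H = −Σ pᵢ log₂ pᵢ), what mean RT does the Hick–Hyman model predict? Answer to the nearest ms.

Entropy contributions −pᵢ log₂ pᵢ: 0.4877, 0.5053, 0.5301, 0.4230; sum H = 1.9461 bits.
RT = a + bH = 270 + 190·1.9461 = 639.75 ms.

640 ms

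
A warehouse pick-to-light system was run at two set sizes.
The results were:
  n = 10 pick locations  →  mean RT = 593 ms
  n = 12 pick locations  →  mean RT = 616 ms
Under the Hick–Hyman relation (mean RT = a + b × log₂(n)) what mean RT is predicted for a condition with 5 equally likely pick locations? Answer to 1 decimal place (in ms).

505.6 ms

Fit slope and intercept:
  b = (616 − 593) / (log₂ 12 − log₂ 10) = 23 / (3.5850 − 3.3219) = 87.441 ms/bit
  a = 593 − 87.441 × 3.3219 = 302.527 ms
Then RT(5) = 302.527 + 87.441 × log₂ 5 = 302.527 + 87.441 × 2.3219 ≈ 505.559 ms.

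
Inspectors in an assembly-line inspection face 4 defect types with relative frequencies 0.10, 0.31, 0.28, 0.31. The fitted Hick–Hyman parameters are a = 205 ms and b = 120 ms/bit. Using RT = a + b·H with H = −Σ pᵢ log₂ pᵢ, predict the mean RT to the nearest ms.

H = 0.10·log₂(1/0.10) + 0.31·log₂(1/0.31) + 0.28·log₂(1/0.28) + 0.31·log₂(1/0.31) = 1.8940 bits.
RT = 205 + 120 × 1.8940 = 432.28 ms.

432 ms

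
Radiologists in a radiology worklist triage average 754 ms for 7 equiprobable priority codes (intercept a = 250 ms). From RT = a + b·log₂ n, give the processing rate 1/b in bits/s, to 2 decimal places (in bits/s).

5.57 bits/s

Choice component = 754 − 250 = 504 ms over log₂(7) = 2.8074 bits.
b = 504 / 2.8074 = 179.528 ms/bit, so 1/b = 5.570 bits/s.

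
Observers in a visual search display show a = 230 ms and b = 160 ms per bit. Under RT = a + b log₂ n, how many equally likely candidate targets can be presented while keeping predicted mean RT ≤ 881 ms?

Information budget: (881 − 230)/160 = 4.0687 bits, so n ≤ 2^4.0687 = 16.781 → at most 16.

16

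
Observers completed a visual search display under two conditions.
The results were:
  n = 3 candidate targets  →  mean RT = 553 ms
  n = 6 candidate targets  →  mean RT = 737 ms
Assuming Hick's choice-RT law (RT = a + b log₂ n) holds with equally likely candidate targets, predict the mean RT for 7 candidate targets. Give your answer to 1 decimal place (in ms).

Solve the two-equation system in a and b:
  b = (737 − 553) / (log₂ 6 − log₂ 3) = 184 / (2.5850 − 1.5850) = 184.000 ms/bit
  a = 553 − 184.000 × 1.5850 = 261.367 ms
Then RT(7) = 261.367 + 184.000 × log₂ 7 = 261.367 + 184.000 × 2.8074 ≈ 777.920 ms.

777.9 ms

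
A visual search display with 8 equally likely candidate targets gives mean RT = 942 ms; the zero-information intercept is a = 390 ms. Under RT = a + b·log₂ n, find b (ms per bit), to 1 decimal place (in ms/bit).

8 alternatives carry log₂ 8 = 3 bits; the choice cost is 942 − 390 = 552 ms, so b = 552/3 = 184.000 ms/bit.

184.0 ms/bit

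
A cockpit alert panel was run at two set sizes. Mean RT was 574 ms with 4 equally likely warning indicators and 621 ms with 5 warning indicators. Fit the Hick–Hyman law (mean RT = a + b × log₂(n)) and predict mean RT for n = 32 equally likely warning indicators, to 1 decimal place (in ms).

Fit slope and intercept:
  b = (621 − 574) / (log₂ 5 − log₂ 4) = 47 / (2.3219 − 2) = 145.995 ms/bit
  a = 574 − 145.995 × 2 = 282.009 ms
Then RT(32) = 282.009 + 145.995 × log₂ 32 = 282.009 + 145.995 × 5 ≈ 1011.986 ms.

1012.0 ms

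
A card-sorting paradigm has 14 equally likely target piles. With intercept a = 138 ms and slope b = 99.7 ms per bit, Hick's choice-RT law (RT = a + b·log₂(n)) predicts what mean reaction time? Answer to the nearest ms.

log₂(14) = 3.8074 bits, so RT = 138 + 99.7 × 3.8074 ≈ 517.593 ms.

518 ms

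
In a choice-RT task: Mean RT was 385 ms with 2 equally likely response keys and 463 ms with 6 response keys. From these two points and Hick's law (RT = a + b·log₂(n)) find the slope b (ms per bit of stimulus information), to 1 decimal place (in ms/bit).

b = (RT₂ − RT₁)/(log₂ n₂ − log₂ n₁) = (463 − 385)/(2.5850 − 1) = 49.213 ms/bit.

49.2 ms/bit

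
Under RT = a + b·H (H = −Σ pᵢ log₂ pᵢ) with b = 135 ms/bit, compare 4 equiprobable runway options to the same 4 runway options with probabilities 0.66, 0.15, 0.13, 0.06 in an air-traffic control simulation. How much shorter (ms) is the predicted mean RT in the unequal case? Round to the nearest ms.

77 ms

The RT saving is b·ΔH. Equiprobable H₀ = log₂(4) = 2.0000 bits; with the given probabilities H = 1.4324 bits.
b·(H₀ − H) = 135 × (2.0000 − 1.4324) = 76.63 ms.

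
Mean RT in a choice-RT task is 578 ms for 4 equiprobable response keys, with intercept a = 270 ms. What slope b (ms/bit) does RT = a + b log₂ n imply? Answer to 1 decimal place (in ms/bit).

log₂(4) = 2 bits.
b = (RT − a)/log₂ n = (578 − 270) / 2 = 154.000 ms/bit.

154.0 ms/bit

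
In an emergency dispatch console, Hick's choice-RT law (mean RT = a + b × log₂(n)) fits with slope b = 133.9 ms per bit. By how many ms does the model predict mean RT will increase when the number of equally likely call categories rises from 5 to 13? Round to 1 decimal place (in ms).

Only the slope matters, since a is common to both: ΔRT = b·log₂(n₂/n₁).
log₂(13) − log₂(5) = 3.7004 − 2.3219 = 1.3785.
ΔRT = 133.9 × 1.3785 = 184.583 ms.

184.6 ms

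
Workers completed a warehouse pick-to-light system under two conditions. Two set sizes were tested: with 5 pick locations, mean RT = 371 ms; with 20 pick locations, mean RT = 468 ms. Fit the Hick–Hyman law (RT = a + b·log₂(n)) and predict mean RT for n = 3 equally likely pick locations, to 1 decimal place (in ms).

335.3 ms

RT is linear in log₂ n, so two points fix the line:
  b = (468 − 371) / (log₂ 20 − log₂ 5) = 97 / (4.3219 − 2.3219) = 48.500 ms/bit
  a = 371 − 48.500 × 2.3219 = 258.386 ms
Then RT(3) = 258.386 + 48.500 × log₂ 3 = 258.386 + 48.500 × 1.5850 ≈ 335.257 ms.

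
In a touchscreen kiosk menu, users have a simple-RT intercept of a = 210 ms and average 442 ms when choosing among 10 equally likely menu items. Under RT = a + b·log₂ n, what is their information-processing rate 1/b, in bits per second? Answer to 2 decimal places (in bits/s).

14.32 bits/s

Choice component = 442 − 210 = 232 ms over log₂(10) = 3.3219 bits.
b = 232 / 3.3219 = 69.839 ms/bit, so 1/b = 14.319 bits/s.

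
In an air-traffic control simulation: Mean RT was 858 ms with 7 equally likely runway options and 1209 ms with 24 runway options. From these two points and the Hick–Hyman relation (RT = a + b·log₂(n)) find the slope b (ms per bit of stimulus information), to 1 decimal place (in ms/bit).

b = (RT₂ − RT₁)/(log₂ n₂ − log₂ n₁) = (1209 − 858)/(4.5850 − 2.8074) = 197.456 ms/bit.

197.5 ms/bit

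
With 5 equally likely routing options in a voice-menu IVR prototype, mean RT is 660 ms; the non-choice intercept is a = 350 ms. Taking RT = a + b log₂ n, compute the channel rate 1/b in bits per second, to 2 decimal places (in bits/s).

Choice component = 660 − 350 = 310 ms over log₂(5) = 2.3219 bits.
b = 310 / 2.3219 = 133.510 ms/bit, so 1/b = 7.490 bits/s.

7.49 bits/s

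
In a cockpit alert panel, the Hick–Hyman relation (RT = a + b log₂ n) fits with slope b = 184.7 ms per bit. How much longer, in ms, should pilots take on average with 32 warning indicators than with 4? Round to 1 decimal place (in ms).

554.1 ms

ΔRT = (a + b log₂ n₂) − (a + b log₂ n₁) = b·(log₂ n₂ − log₂ n₁).
log₂(32) − log₂(4) = log₂(32/4) = log₂(8) = 3.
ΔRT = 184.7 × 3.0000 = 554.100 ms.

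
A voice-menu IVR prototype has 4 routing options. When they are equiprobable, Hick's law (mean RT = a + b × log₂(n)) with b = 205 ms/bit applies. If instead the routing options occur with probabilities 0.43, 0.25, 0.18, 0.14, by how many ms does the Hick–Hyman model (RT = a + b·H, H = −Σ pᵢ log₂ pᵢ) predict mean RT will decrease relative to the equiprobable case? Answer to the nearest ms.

Equiprobable entropy H₀ = log₂ 4 = 2.0000 bits.
Skewed entropy H = −Σ pᵢ log₂ pᵢ = 1.8660 bits.
ΔRT = b·(H₀ − H) = 205 × 0.1340 = 27.47 ms.

27 ms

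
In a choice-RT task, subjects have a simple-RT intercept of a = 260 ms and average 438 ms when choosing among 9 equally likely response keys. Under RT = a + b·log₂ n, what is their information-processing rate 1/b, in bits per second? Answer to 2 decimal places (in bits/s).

17.81 bits/s

b = (438 − 260)/log₂ 9 = 178/3.1699 = 56.153 ms per bit = 0.05615 s/bit; the reciprocal is 17.809 bits/s.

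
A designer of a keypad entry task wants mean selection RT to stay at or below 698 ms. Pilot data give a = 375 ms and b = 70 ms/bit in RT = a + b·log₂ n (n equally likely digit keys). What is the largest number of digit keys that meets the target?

24

Set 375 + 70·log₂ n ≤ 698 → log₂ n ≤ (698 − 375)/70 = 4.6143.
So n ≤ 2^4.6143 = 24.493; the largest integer n is 24.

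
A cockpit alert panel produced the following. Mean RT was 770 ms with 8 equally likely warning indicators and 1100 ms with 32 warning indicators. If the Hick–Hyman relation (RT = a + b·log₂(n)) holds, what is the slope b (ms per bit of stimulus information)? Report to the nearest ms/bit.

Slope: b = (1100 − 770) / (log₂ 32 − log₂ 8) = 330/2.0000 = 165 ms/bit.

165 ms/bit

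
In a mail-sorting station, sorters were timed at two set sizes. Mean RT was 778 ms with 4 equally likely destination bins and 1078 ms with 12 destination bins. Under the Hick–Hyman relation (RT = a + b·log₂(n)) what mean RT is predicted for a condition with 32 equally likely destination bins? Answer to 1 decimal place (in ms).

Fit slope and intercept:
  b = (1078 − 778) / (log₂ 12 − log₂ 4) = 300 / (3.5850 − 2) = 189.279 ms/bit
  a = 778 − 189.279 × 2 = 399.442 ms
Then RT(32) = 399.442 + 189.279 × log₂ 32 = 399.442 + 189.279 × 5 ≈ 1345.837 ms.

1345.8 ms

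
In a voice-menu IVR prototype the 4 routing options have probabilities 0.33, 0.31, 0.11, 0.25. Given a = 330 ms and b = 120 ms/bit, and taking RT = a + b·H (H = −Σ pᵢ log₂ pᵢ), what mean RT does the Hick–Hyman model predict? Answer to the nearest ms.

Entropy contributions −pᵢ log₂ pᵢ: 0.5278, 0.5238, 0.3503, 0.5000; sum H = 1.9019 bits.
RT = a + bH = 330 + 120·1.9019 = 558.23 ms.

558 ms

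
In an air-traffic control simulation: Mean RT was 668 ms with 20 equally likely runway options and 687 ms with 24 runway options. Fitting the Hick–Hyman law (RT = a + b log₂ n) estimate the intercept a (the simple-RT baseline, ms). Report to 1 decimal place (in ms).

b = (RT₂ − RT₁)/(log₂ n₂ − log₂ n₁) = (687 − 668)/(4.5850 − 4.3219) = 72.234 ms/bit.
a = RT₁ − b·log₂ n₁ = 668 − 72.234 × 4.3219 = 355.810 ms.

355.8 ms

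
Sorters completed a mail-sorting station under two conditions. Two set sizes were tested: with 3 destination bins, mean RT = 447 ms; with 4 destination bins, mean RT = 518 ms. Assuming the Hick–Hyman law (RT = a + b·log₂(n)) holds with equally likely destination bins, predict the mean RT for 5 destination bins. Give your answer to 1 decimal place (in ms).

573.1 ms

With log₂ n on the abscissa the relation is linear; from the two conditions:
  b = (518 − 447) / (log₂ 4 − log₂ 3) = 71 / (2 − 1.5850) = 171.069 ms/bit
  a = 447 − 171.069 × 1.5850 = 175.862 ms
Then RT(5) = 175.862 + 171.069 × log₂ 5 = 175.862 + 171.069 × 2.3219 ≈ 573.072 ms.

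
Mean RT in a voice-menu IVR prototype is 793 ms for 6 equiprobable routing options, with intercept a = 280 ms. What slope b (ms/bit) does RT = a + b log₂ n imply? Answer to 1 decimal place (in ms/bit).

198.5 ms/bit

b = (793 − 280) / log₂(6) = 513 / 2.5850 = 198.455 ms/bit.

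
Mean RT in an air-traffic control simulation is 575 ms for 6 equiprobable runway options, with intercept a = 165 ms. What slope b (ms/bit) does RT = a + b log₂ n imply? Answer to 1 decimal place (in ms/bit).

158.6 ms/bit

log₂(6) = 2.5850 bits.
b = (RT − a)/log₂ n = (575 − 165) / 2.5850 = 158.610 ms/bit.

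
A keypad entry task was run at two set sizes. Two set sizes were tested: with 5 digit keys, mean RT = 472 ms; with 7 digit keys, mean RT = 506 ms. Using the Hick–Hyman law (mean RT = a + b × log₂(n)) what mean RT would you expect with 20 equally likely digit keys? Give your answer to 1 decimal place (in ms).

612.1 ms

With log₂ n on the abscissa the relation is linear; from the two conditions:
  b = (506 − 472) / (log₂ 7 − log₂ 5) = 34 / (2.8074 − 2.3219) = 70.041 ms/bit
  a = 472 − 70.041 × 2.3219 = 309.369 ms
Then RT(20) = 309.369 + 70.041 × log₂ 20 = 309.369 + 70.041 × 4.3219 ≈ 612.083 ms.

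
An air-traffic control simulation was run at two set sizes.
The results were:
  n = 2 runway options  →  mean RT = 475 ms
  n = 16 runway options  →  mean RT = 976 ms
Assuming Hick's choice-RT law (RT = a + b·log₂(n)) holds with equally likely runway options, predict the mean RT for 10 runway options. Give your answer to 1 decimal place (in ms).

862.8 ms

Solve the two-equation system in a and b:
  b = (976 − 475) / (log₂ 16 − log₂ 2) = 501 / (4 − 1) = 167.000 ms/bit
  a = 475 − 167.000 × 1 = 308.000 ms
Then RT(10) = 308.000 + 167.000 × log₂ 10 = 308.000 + 167.000 × 3.3219 ≈ 862.762 ms.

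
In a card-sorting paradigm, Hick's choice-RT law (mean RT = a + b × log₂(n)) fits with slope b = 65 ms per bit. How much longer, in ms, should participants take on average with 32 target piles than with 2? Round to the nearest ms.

260 ms

Only the slope matters, since a is common to both: ΔRT = b·log₂(n₂/n₁).
log₂(32) − log₂(2) = log₂(32/2) = log₂(16) = 4.
ΔRT = 65 × 4.0000 = 260.000 ms.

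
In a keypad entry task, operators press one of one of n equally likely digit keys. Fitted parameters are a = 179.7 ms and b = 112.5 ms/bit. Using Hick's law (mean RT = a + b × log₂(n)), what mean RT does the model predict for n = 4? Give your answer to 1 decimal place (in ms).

404.7 ms

log₂(4) = 2 bits, so RT = 179.7 + 112.5 × 2 ≈ 404.700 ms.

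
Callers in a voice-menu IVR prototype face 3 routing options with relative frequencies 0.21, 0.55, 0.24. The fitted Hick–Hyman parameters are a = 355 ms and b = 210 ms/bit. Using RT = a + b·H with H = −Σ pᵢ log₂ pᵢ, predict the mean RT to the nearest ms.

H = 0.21·log₂(1/0.21) + 0.55·log₂(1/0.55) + 0.24·log₂(1/0.24) = 1.4413 bits.
RT = 355 + 210 × 1.4413 = 657.68 ms.

658 ms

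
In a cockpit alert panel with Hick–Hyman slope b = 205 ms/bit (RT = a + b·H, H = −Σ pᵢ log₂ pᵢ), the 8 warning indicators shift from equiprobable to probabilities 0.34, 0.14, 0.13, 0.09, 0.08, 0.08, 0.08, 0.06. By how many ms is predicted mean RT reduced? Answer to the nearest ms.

53 ms

The RT saving is b·ΔH. Equiprobable H₀ = log₂(8) = 3.0000 bits; with the given probabilities H = 2.7396 bits.
b·(H₀ − H) = 205 × (3.0000 − 2.7396) = 53.37 ms.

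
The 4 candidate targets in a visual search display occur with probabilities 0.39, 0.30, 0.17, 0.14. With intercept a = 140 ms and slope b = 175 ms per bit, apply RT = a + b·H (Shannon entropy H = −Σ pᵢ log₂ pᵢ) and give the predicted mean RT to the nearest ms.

Entropy contributions −pᵢ log₂ pᵢ: 0.5298, 0.5211, 0.4346, 0.3971; sum H = 1.8826 bits.
RT = a + bH = 140 + 175·1.8826 = 469.45 ms.

469 ms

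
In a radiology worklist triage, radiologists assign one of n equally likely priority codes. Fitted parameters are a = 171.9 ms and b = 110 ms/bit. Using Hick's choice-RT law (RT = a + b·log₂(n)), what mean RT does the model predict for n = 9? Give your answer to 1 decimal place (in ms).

520.6 ms

log₂(9) = 3.1699 bits, so RT = 171.9 + 110 × 3.1699 ≈ 520.592 ms.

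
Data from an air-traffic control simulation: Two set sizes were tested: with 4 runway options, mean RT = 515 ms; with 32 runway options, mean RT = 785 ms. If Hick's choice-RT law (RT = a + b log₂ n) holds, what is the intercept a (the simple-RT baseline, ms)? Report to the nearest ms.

335 ms

Slope: b = (785 − 515) / (log₂ 32 − log₂ 4) = 270/3.0000 = 90 ms/bit.
a = RT₁ − b·log₂ n₁ = 515 − 90 × 2 = 335.000 ms.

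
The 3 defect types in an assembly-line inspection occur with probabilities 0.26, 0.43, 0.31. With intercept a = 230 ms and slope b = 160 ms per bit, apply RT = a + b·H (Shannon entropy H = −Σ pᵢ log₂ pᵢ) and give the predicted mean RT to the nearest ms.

H = 0.26·log₂(1/0.26) + 0.43·log₂(1/0.43) + 0.31·log₂(1/0.31) = 1.5526 bits.
RT = 230 + 160 × 1.5526 = 478.42 ms.

478 ms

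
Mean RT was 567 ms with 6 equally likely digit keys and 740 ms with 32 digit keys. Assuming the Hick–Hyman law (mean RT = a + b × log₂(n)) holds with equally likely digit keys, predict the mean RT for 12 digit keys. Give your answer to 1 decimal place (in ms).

With log₂ n on the abscissa the relation is linear; from the two conditions:
  b = (740 − 567) / (log₂ 32 − log₂ 6) = 173 / (5 − 2.5850) = 71.634 ms/bit
  a = 567 − 71.634 × 2.5850 = 381.828 ms
Then RT(12) = 381.828 + 71.634 × log₂ 12 = 381.828 + 71.634 × 3.5850 ≈ 638.634 ms.

638.6 ms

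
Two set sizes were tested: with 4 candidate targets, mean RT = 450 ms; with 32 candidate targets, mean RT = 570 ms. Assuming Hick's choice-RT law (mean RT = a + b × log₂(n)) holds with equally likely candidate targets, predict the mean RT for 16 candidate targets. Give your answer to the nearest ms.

Fit slope and intercept:
  b = (570 − 450) / (log₂ 32 − log₂ 4) = 120 / (5 − 2) = 40 ms/bit
  a = 450 − 40 × 2 = 370 ms
Then RT(16) = 370 + 40 × log₂ 16 = 370 + 40 × 4 ≈ 530.000 ms.

530 ms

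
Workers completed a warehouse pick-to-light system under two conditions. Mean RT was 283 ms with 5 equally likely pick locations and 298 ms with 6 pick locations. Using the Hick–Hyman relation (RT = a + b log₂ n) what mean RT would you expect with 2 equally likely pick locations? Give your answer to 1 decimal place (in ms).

RT is linear in log₂ n, so two points fix the line:
  b = (298 − 283) / (log₂ 6 − log₂ 5) = 15 / (2.5850 − 2.3219) = 57.027 ms/bit
  a = 283 − 57.027 × 2.3219 = 150.588 ms
Then RT(2) = 150.588 + 57.027 × log₂ 2 = 150.588 + 57.027 × 1 ≈ 207.615 ms.

207.6 ms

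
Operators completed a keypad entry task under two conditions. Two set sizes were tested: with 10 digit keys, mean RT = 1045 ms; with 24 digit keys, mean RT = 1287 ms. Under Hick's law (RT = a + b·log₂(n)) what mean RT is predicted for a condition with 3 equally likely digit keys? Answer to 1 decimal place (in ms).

712.2 ms

Fit slope and intercept:
  b = (1287 − 1045) / (log₂ 24 − log₂ 10) = 242 / (4.5850 − 3.3219) = 191.602 ms/bit
  a = 1045 − 191.602 × 3.3219 = 408.512 ms
Then RT(3) = 408.512 + 191.602 × log₂ 3 = 408.512 + 191.602 × 1.5850 ≈ 712.194 ms.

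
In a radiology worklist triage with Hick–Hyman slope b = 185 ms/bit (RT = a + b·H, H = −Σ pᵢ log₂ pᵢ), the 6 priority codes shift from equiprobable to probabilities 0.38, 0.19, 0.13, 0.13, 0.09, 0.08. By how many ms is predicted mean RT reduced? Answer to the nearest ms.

Equiprobable entropy H₀ = log₂ 6 = 2.5850 bits.
Skewed entropy H = −Σ pᵢ log₂ pᵢ = 2.3551 bits.
ΔRT = b·(H₀ − H) = 185 × 0.2298 = 42.52 ms.

43 ms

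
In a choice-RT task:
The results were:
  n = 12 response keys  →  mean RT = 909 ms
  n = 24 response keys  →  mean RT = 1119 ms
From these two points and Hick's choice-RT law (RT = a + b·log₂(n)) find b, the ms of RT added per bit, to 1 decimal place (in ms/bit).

210.0 ms/bit

Slope: b = (1119 − 909) / (log₂ 24 − log₂ 12) = 210/1.0000 = 210.000 ms/bit.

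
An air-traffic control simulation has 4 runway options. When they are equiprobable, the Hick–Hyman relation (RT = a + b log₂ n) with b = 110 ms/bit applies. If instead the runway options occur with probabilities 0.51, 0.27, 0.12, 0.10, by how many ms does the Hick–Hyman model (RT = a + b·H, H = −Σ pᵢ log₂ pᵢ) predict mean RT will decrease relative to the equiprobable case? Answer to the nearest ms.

32 ms

Equiprobable entropy H₀ = log₂ 4 = 2.0000 bits.
Skewed entropy H = −Σ pᵢ log₂ pᵢ = 1.7047 bits.
ΔRT = b·(H₀ − H) = 110 × 0.2953 = 32.48 ms.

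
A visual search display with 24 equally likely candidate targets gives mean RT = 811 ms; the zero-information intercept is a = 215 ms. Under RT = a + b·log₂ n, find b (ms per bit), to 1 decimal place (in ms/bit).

130.0 ms/bit

b = (811 − 215) / log₂(24) = 596 / 4.5850 = 129.990 ms/bit.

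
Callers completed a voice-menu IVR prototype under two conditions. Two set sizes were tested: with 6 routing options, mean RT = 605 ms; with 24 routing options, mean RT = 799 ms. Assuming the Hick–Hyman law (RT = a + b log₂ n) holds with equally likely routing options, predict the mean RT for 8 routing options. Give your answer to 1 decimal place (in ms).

With log₂ n on the abscissa the relation is linear; from the two conditions:
  b = (799 − 605) / (log₂ 24 − log₂ 6) = 194 / (4.5850 − 2.5850) = 97.000 ms/bit
  a = 605 − 97.000 × 2.5850 = 354.259 ms
Then RT(8) = 354.259 + 97.000 × log₂ 8 = 354.259 + 97.000 × 3 ≈ 645.259 ms.

645.3 ms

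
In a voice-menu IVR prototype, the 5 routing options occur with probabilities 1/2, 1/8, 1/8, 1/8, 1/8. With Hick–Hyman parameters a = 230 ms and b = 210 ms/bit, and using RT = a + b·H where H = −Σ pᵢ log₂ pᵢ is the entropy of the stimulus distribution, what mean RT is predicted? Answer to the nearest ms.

650 ms

Each term −pᵢ log₂ pᵢ: 0.5·1 + 0.125·3 + 0.125·3 + 0.125·3 + 0.125·3; summed, H = 2.000 bits.
Mean RT = a + bH = 230 + 210·2.000 = 650.00 ms.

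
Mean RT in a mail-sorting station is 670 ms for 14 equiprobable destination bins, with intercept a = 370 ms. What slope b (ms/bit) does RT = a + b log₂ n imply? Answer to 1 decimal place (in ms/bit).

78.8 ms/bit

b = (670 − 370) / log₂(14) = 300 / 3.8074 = 78.795 ms/bit.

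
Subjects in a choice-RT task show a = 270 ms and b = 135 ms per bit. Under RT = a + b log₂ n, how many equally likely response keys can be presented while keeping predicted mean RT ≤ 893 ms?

24

Set 270 + 135·log₂ n ≤ 893 → log₂ n ≤ (893 − 270)/135 = 4.6148.
So n ≤ 2^4.6148 = 24.502; the largest integer n is 24.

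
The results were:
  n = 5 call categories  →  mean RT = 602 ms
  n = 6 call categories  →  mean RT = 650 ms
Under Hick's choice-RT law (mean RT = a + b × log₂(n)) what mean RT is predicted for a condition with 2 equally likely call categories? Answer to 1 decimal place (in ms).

360.8 ms

Fit slope and intercept:
  b = (650 − 602) / (log₂ 6 − log₂ 5) = 48 / (2.5850 − 2.3219) = 182.486 ms/bit
  a = 602 − 182.486 × 2.3219 = 178.281 ms
Then RT(2) = 178.281 + 182.486 × log₂ 2 = 178.281 + 182.486 × 1 ≈ 360.767 ms.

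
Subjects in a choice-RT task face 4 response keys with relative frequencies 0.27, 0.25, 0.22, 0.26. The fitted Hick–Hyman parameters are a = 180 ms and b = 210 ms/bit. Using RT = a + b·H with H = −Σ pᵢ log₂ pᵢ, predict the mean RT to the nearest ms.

599 ms

H = 0.27·log₂(1/0.27) + 0.25·log₂(1/0.25) + 0.22·log₂(1/0.22) + 0.26·log₂(1/0.26) = 1.9959 bits.
RT = 180 + 210 × 1.9959 = 599.14 ms.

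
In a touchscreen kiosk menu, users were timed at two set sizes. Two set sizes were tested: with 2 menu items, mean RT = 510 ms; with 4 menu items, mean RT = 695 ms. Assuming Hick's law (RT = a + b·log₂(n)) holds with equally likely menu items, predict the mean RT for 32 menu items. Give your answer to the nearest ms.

1250 ms

Solve the two-equation system in a and b:
  b = (695 − 510) / (log₂ 4 − log₂ 2) = 185 / (2 − 1) = 185 ms/bit
  a = 510 − 185 × 1 = 325 ms
Then RT(32) = 325 + 185 × log₂ 32 = 325 + 185 × 5 ≈ 1250.000 ms.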